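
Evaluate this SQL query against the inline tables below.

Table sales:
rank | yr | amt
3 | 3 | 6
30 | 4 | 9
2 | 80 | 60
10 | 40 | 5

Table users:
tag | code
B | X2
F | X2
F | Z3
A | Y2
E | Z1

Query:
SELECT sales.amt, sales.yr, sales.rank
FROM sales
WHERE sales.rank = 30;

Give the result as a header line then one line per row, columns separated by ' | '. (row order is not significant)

After WHERE (1 rows):
sales.rank | sales.yr | sales.amt
30 | 4 | 9
After SELECT (1 rows):
sales.amt | sales.yr | sales.rank
9 | 4 | 30

== RESULT ==
sales.amt | sales.yr | sales.rank
9 | 4 | 30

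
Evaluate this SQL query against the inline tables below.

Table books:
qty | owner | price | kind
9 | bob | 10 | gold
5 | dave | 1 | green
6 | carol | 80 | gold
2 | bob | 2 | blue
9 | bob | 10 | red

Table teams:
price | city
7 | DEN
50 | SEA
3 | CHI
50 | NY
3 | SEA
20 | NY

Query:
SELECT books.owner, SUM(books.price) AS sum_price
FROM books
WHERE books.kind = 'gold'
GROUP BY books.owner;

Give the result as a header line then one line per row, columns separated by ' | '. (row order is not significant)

== RESULT ==
books.owner | sum_price
bob | 10
carol | 80

Derivation:
After WHERE (2 rows):
books.qty | books.owner | books.price | books.kind
9 | bob | 10 | gold
6 | carol | 80 | gold
After GROUP BY (2 rows):
books.owner | sum_price
bob | 10
carol | 80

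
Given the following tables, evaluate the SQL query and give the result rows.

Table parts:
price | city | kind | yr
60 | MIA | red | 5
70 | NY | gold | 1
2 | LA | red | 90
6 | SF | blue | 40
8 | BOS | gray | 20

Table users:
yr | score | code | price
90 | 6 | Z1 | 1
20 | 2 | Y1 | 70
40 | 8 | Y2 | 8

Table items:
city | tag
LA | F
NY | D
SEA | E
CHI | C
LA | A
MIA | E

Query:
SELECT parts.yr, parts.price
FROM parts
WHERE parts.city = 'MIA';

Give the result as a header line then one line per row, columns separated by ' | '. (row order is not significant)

== RESULT ==
parts.yr | parts.price
5 | 60

Derivation:
After WHERE (1 rows):
parts.price | parts.city | parts.kind | parts.yr
60 | MIA | red | 5
After SELECT (1 rows):
parts.yr | parts.price
5 | 60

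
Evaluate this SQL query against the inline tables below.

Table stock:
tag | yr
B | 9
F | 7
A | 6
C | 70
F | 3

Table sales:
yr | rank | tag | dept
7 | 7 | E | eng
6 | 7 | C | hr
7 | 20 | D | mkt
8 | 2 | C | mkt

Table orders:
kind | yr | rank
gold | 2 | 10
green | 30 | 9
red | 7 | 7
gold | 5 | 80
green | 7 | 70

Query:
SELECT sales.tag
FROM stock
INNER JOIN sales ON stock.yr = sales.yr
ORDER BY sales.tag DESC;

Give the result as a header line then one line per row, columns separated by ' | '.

After JOIN sales (3 rows):
stock.tag | stock.yr | sales.yr | sales.rank | sales.tag | sales.dept
F | 7 | 7 | 7 | E | eng
F | 7 | 7 | 20 | D | mkt
A | 6 | 6 | 7 | C | hr
After SELECT (3 rows):
sales.tag
E
D
C
After ORDER BY (3 rows):
sales.tag
E
D
C

== RESULT ==
sales.tag
E
D
C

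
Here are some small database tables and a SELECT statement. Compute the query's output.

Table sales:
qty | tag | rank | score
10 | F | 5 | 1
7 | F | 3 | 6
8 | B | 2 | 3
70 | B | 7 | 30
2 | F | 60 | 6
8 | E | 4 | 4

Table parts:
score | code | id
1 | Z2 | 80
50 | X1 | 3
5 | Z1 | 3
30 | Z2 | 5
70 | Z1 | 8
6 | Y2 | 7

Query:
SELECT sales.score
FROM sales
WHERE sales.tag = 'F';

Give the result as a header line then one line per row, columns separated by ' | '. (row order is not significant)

After WHERE (3 rows):
sales.qty | sales.tag | sales.rank | sales.score
10 | F | 5 | 1
7 | F | 3 | 6
2 | F | 60 | 6
After SELECT (3 rows):
sales.score
1
6
6

== RESULT ==
sales.score
1
6
6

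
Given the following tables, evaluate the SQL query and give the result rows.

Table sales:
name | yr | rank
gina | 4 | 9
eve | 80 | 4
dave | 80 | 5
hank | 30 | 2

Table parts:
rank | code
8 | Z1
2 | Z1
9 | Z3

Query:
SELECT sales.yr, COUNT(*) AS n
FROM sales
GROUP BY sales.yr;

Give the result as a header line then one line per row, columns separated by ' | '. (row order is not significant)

After GROUP BY (3 rows):
sales.yr | n
4 | 1
80 | 2
30 | 1

== RESULT ==
sales.yr | n
4 | 1
80 | 2
30 | 1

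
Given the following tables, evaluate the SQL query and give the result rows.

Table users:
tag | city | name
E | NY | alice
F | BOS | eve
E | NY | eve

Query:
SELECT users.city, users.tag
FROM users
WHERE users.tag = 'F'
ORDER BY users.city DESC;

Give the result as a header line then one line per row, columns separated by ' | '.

== RESULT ==
users.city | users.tag
BOS | F

Derivation:
After WHERE (1 rows):
users.tag | users.city | users.name
F | BOS | eve
After SELECT (1 rows):
users.city | users.tag
BOS | F
After ORDER BY (1 rows):
users.city | users.tag
BOS | F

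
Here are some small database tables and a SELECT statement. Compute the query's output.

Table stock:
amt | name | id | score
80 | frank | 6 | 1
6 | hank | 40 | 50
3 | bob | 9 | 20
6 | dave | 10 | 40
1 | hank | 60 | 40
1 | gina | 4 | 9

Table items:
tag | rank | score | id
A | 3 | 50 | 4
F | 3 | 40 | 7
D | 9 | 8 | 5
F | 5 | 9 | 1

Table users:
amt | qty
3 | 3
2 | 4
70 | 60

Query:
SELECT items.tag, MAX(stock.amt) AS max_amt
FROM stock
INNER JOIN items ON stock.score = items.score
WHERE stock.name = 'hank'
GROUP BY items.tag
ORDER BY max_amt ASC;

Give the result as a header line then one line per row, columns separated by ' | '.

After JOIN items (4 rows):
stock.amt | stock.name | stock.id | stock.score | items.tag | items.rank | items.score | items.id
6 | hank | 40 | 50 | A | 3 | 50 | 4
6 | dave | 10 | 40 | F | 3 | 40 | 7
1 | hank | 60 | 40 | F | 3 | 40 | 7
1 | gina | 4 | 9 | F | 5 | 9 | 1
After WHERE (2 rows):
stock.amt | stock.name | stock.id | stock.score | items.tag | items.rank | items.score | items.id
6 | hank | 40 | 50 | A | 3 | 50 | 4
1 | hank | 60 | 40 | F | 3 | 40 | 7
After GROUP BY (2 rows):
items.tag | max_amt
A | 6
F | 1
After ORDER BY (2 rows):
items.tag | max_amt
F | 1
A | 6

== RESULT ==
items.tag | max_amt
F | 1
A | 6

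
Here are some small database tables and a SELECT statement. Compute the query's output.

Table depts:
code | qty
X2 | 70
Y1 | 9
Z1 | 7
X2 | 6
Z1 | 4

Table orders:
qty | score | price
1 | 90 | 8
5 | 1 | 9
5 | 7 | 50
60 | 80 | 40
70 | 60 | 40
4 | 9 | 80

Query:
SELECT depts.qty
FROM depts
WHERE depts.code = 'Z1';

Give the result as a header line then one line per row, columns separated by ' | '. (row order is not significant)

After WHERE (2 rows):
depts.code | depts.qty
Z1 | 7
Z1 | 4
After SELECT (2 rows):
depts.qty
7
4

== RESULT ==
depts.qty
7
4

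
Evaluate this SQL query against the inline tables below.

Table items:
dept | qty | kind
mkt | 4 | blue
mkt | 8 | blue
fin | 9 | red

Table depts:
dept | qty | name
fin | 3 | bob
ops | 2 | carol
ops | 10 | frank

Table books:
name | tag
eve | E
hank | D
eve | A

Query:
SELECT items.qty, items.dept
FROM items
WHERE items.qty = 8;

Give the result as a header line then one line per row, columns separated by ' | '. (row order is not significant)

== RESULT ==
items.qty | items.dept
8 | mkt

Derivation:
After WHERE (1 rows):
items.dept | items.qty | items.kind
mkt | 8 | blue
After SELECT (1 rows):
items.qty | items.dept
8 | mkt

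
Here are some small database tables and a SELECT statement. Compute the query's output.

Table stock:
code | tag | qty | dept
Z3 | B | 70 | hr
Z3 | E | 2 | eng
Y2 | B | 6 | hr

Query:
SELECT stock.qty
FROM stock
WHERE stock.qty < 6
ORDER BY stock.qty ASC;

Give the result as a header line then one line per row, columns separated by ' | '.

== RESULT ==
stock.qty
2

Derivation:
After WHERE (1 rows):
stock.code | stock.tag | stock.qty | stock.dept
Z3 | E | 2 | eng
After SELECT (1 rows):
stock.qty
2
After ORDER BY (1 rows):
stock.qty
2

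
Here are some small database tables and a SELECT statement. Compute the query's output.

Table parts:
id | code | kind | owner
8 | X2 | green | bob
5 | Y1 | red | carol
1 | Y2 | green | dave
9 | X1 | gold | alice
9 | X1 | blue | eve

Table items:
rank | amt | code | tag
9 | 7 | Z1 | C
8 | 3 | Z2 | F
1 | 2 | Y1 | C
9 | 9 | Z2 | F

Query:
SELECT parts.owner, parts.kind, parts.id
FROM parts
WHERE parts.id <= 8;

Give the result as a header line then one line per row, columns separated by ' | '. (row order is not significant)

After WHERE (3 rows):
parts.id | parts.code | parts.kind | parts.owner
8 | X2 | green | bob
5 | Y1 | red | carol
1 | Y2 | green | dave
After SELECT (3 rows):
parts.owner | parts.kind | parts.id
bob | green | 8
carol | red | 5
dave | green | 1

== RESULT ==
parts.owner | parts.kind | parts.id
bob | green | 8
carol | red | 5
dave | green | 1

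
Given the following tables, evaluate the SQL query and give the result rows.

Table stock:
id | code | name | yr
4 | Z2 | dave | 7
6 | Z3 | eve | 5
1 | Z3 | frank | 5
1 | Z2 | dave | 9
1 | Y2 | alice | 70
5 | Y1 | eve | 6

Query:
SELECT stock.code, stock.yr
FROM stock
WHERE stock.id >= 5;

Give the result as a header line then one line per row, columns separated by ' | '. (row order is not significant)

After WHERE (2 rows):
stock.id | stock.code | stock.name | stock.yr
6 | Z3 | eve | 5
5 | Y1 | eve | 6
After SELECT (2 rows):
stock.code | stock.yr
Z3 | 5
Y1 | 6

== RESULT ==
stock.code | stock.yr
Z3 | 5
Y1 | 6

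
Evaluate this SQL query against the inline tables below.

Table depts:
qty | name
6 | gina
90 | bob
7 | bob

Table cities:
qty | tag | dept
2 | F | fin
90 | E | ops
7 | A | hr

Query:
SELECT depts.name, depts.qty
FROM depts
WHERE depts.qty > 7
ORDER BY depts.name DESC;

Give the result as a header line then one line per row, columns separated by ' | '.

== RESULT ==
depts.name | depts.qty
bob | 90

Derivation:
After WHERE (1 rows):
depts.qty | depts.name
90 | bob
After SELECT (1 rows):
depts.name | depts.qty
bob | 90
After ORDER BY (1 rows):
depts.name | depts.qty
bob | 90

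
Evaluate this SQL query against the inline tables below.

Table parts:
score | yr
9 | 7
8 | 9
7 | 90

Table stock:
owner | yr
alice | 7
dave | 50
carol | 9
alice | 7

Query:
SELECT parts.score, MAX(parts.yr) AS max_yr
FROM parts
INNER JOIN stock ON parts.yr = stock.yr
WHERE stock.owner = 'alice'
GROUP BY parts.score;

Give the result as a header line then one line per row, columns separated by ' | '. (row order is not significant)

== RESULT ==
parts.score | max_yr
9 | 7

Derivation:
After JOIN stock (3 rows):
parts.score | parts.yr | stock.owner | stock.yr
9 | 7 | alice | 7
9 | 7 | alice | 7
8 | 9 | carol | 9
After WHERE (2 rows):
parts.score | parts.yr | stock.owner | stock.yr
9 | 7 | alice | 7
9 | 7 | alice | 7
After GROUP BY (1 rows):
parts.score | max_yr
9 | 7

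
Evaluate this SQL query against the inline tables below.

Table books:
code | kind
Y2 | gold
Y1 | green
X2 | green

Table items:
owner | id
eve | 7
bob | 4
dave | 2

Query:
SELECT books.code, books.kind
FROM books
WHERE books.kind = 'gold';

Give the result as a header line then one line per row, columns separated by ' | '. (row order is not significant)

== RESULT ==
books.code | books.kind
Y2 | gold

Derivation:
After WHERE (1 rows):
books.code | books.kind
Y2 | gold
After SELECT (1 rows):
books.code | books.kind
Y2 | gold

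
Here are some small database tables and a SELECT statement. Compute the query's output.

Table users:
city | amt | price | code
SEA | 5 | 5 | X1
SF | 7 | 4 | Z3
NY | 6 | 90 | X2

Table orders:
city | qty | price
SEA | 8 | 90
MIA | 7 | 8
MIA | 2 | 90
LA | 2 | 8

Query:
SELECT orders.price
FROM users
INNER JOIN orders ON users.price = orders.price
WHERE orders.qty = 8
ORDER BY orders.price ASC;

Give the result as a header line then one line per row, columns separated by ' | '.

After JOIN orders (2 rows):
users.city | users.amt | users.price | users.code | orders.city | orders.qty | orders.price
NY | 6 | 90 | X2 | SEA | 8 | 90
NY | 6 | 90 | X2 | MIA | 2 | 90
After WHERE (1 rows):
users.city | users.amt | users.price | users.code | orders.city | orders.qty | orders.price
NY | 6 | 90 | X2 | SEA | 8 | 90
After SELECT (1 rows):
orders.price
90
After ORDER BY (1 rows):
orders.price
90

== RESULT ==
orders.price
90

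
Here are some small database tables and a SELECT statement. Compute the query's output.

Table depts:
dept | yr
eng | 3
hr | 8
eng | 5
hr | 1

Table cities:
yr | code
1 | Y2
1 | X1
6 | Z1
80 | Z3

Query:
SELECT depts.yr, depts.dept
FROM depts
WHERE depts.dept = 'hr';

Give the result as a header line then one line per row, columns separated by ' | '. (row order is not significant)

== RESULT ==
depts.yr | depts.dept
8 | hr
1 | hr

Derivation:
After WHERE (2 rows):
depts.dept | depts.yr
hr | 8
hr | 1
After SELECT (2 rows):
depts.yr | depts.dept
8 | hr
1 | hr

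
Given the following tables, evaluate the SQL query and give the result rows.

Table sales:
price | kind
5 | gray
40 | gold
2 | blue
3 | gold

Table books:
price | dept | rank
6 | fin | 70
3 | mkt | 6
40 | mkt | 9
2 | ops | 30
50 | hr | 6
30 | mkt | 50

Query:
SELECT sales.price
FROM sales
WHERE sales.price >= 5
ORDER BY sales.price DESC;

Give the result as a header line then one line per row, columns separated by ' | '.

After WHERE (2 rows):
sales.price | sales.kind
5 | gray
40 | gold
After SELECT (2 rows):
sales.price
5
40
After ORDER BY (2 rows):
sales.price
40
5

== RESULT ==
sales.price
40
5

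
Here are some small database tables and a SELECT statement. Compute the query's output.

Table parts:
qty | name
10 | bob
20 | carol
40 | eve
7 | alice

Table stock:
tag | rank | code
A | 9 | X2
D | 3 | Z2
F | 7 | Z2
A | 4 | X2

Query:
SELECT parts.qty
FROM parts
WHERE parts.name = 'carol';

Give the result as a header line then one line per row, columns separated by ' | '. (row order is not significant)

== RESULT ==
parts.qty
20

Derivation:
After WHERE (1 rows):
parts.qty | parts.name
20 | carol
After SELECT (1 rows):
parts.qty
20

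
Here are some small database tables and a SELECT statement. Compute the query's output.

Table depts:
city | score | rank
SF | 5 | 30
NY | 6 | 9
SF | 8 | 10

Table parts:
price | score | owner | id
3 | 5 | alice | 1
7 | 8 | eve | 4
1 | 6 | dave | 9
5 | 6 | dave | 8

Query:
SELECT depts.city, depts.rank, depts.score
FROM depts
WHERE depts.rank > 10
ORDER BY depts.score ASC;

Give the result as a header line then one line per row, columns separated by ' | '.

== RESULT ==
depts.city | depts.rank | depts.score
SF | 30 | 5

Derivation:
After WHERE (1 rows):
depts.city | depts.score | depts.rank
SF | 5 | 30
After SELECT (1 rows):
depts.city | depts.rank | depts.score
SF | 30 | 5
After ORDER BY (1 rows):
depts.city | depts.rank | depts.score
SF | 30 | 5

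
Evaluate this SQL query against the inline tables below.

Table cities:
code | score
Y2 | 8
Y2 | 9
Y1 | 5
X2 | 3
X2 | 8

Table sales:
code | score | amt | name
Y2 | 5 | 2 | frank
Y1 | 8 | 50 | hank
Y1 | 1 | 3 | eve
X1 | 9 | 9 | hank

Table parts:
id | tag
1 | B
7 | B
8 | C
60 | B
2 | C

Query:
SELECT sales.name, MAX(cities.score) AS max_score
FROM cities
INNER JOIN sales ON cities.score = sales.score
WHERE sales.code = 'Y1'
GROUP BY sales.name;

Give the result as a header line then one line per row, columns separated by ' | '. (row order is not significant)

== RESULT ==
sales.name | max_score
hank | 8

Derivation:
After JOIN sales (4 rows):
cities.code | cities.score | sales.code | sales.score | sales.amt | sales.name
Y2 | 8 | Y1 | 8 | 50 | hank
Y2 | 9 | X1 | 9 | 9 | hank
Y1 | 5 | Y2 | 5 | 2 | frank
X2 | 8 | Y1 | 8 | 50 | hank
After WHERE (2 rows):
cities.code | cities.score | sales.code | sales.score | sales.amt | sales.name
Y2 | 8 | Y1 | 8 | 50 | hank
X2 | 8 | Y1 | 8 | 50 | hank
After GROUP BY (1 rows):
sales.name | max_score
hank | 8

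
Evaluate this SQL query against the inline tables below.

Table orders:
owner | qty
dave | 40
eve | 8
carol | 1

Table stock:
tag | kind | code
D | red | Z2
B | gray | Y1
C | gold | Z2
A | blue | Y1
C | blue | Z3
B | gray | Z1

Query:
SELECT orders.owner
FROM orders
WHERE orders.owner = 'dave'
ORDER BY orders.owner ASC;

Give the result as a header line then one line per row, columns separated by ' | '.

== RESULT ==
orders.owner
dave

Derivation:
After WHERE (1 rows):
orders.owner | orders.qty
dave | 40
After SELECT (1 rows):
orders.owner
dave
After ORDER BY (1 rows):
orders.owner
dave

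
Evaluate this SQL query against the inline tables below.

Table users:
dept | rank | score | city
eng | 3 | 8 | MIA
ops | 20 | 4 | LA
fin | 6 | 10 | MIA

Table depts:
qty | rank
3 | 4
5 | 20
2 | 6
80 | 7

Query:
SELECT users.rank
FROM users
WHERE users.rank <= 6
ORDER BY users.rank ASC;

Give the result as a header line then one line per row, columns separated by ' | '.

== RESULT ==
users.rank
3
6

Derivation:
After WHERE (2 rows):
users.dept | users.rank | users.score | users.city
eng | 3 | 8 | MIA
fin | 6 | 10 | MIA
After SELECT (2 rows):
users.rank
3
6
After ORDER BY (2 rows):
users.rank
3
6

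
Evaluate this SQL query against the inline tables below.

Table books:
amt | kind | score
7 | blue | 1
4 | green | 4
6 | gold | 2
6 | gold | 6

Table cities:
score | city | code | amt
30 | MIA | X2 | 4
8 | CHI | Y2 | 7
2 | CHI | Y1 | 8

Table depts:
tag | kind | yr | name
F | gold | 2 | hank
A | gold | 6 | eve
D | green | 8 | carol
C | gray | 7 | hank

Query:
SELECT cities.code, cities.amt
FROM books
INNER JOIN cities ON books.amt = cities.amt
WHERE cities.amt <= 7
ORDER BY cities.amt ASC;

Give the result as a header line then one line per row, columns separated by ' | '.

== RESULT ==
cities.code | cities.amt
X2 | 4
Y2 | 7

Derivation:
After JOIN cities (2 rows):
books.amt | books.kind | books.score | cities.score | cities.city | cities.code | cities.amt
7 | blue | 1 | 8 | CHI | Y2 | 7
4 | green | 4 | 30 | MIA | X2 | 4
After WHERE (2 rows):
books.amt | books.kind | books.score | cities.score | cities.city | cities.code | cities.amt
7 | blue | 1 | 8 | CHI | Y2 | 7
4 | green | 4 | 30 | MIA | X2 | 4
After SELECT (2 rows):
cities.code | cities.amt
Y2 | 7
X2 | 4
After ORDER BY (2 rows):
cities.code | cities.amt
X2 | 4
Y2 | 7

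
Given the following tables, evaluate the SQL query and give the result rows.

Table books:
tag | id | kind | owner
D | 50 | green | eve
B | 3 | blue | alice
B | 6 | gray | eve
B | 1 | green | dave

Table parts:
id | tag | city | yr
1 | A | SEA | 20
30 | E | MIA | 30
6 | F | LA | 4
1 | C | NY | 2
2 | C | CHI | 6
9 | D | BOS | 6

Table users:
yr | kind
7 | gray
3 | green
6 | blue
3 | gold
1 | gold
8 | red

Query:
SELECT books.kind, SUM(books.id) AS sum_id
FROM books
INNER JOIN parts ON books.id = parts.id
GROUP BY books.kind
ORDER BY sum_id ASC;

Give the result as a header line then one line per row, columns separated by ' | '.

== RESULT ==
books.kind | sum_id
green | 2
gray | 6

Derivation:
After JOIN parts (3 rows):
books.tag | books.id | books.kind | books.owner | parts.id | parts.tag | parts.city | parts.yr
B | 6 | gray | eve | 6 | F | LA | 4
B | 1 | green | dave | 1 | A | SEA | 20
B | 1 | green | dave | 1 | C | NY | 2
After GROUP BY (2 rows):
books.kind | sum_id
gray | 6
green | 2
After ORDER BY (2 rows):
books.kind | sum_id
green | 2
gray | 6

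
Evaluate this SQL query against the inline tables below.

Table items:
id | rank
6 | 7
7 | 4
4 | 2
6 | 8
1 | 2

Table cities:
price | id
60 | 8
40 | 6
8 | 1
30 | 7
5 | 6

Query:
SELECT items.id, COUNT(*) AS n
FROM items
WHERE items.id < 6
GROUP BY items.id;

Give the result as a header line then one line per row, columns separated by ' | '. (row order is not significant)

== RESULT ==
items.id | n
4 | 1
1 | 1

Derivation:
After WHERE (2 rows):
items.id | items.rank
4 | 2
1 | 2
After GROUP BY (2 rows):
items.id | n
4 | 1
1 | 1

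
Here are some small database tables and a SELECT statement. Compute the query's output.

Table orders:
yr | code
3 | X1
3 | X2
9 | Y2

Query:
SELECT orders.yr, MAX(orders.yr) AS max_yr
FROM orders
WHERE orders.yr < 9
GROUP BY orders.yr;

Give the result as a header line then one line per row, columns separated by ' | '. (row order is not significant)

After WHERE (2 rows):
orders.yr | orders.code
3 | X1
3 | X2
After GROUP BY (1 rows):
orders.yr | max_yr
3 | 3

== RESULT ==
orders.yr | max_yr
3 | 3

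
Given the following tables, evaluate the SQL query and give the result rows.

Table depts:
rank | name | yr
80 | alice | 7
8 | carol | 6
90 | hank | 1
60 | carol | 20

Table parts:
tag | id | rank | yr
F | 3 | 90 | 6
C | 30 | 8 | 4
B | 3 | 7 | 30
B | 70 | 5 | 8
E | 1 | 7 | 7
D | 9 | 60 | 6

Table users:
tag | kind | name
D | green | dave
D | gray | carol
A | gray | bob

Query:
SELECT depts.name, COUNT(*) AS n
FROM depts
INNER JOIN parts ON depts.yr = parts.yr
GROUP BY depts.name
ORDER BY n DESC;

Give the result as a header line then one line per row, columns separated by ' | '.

After JOIN parts (3 rows):
depts.rank | depts.name | depts.yr | parts.tag | parts.id | parts.rank | parts.yr
80 | alice | 7 | E | 1 | 7 | 7
8 | carol | 6 | F | 3 | 90 | 6
8 | carol | 6 | D | 9 | 60 | 6
After GROUP BY (2 rows):
depts.name | n
alice | 1
carol | 2
After ORDER BY (2 rows):
depts.name | n
carol | 2
alice | 1

== RESULT ==
depts.name | n
carol | 2
alice | 1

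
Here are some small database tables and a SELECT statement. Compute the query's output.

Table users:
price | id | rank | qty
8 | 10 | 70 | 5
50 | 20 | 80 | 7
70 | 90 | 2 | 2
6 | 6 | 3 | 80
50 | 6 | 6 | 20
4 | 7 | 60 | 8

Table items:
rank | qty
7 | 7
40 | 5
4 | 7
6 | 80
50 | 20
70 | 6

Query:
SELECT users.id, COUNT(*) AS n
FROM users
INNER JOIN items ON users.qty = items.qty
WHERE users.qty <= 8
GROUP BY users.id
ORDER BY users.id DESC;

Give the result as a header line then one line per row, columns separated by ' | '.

After JOIN items (5 rows):
users.price | users.id | users.rank | users.qty | items.rank | items.qty
8 | 10 | 70 | 5 | 40 | 5
50 | 20 | 80 | 7 | 7 | 7
50 | 20 | 80 | 7 | 4 | 7
6 | 6 | 3 | 80 | 6 | 80
50 | 6 | 6 | 20 | 50 | 20
After WHERE (3 rows):
users.price | users.id | users.rank | users.qty | items.rank | items.qty
8 | 10 | 70 | 5 | 40 | 5
50 | 20 | 80 | 7 | 7 | 7
50 | 20 | 80 | 7 | 4 | 7
After GROUP BY (2 rows):
users.id | n
10 | 1
20 | 2
After ORDER BY (2 rows):
users.id | n
20 | 2
10 | 1

== RESULT ==
users.id | n
20 | 2
10 | 1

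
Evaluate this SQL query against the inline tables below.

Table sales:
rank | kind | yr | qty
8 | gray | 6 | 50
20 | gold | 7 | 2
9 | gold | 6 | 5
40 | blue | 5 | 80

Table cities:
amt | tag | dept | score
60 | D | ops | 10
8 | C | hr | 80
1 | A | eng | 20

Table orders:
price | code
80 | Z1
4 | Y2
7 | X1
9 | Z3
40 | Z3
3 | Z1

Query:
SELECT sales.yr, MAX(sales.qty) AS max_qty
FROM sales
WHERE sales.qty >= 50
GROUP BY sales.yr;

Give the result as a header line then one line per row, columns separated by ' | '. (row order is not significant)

After WHERE (2 rows):
sales.rank | sales.kind | sales.yr | sales.qty
8 | gray | 6 | 50
40 | blue | 5 | 80
After GROUP BY (2 rows):
sales.yr | max_qty
6 | 50
5 | 80

== RESULT ==
sales.yr | max_qty
6 | 50
5 | 80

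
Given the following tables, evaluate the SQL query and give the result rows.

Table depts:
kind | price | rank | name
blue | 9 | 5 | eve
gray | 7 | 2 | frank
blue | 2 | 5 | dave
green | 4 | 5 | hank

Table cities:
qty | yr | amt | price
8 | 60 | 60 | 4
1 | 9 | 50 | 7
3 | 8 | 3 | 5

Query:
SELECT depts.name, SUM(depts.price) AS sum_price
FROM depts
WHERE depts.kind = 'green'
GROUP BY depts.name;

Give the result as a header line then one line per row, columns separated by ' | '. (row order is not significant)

After WHERE (1 rows):
depts.kind | depts.price | depts.rank | depts.name
green | 4 | 5 | hank
After GROUP BY (1 rows):
depts.name | sum_price
hank | 4

== RESULT ==
depts.name | sum_price
hank | 4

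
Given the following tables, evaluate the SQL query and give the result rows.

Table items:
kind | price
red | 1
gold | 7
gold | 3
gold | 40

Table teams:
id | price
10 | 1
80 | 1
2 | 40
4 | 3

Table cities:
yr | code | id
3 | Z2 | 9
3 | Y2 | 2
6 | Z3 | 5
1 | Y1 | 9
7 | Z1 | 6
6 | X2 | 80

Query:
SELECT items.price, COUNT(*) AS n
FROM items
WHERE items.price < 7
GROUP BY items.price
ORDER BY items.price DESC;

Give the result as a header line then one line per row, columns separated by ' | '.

== RESULT ==
items.price | n
3 | 1
1 | 1

Derivation:
After WHERE (2 rows):
items.kind | items.price
red | 1
gold | 3
After GROUP BY (2 rows):
items.price | n
1 | 1
3 | 1
After ORDER BY (2 rows):
items.price | n
3 | 1
1 | 1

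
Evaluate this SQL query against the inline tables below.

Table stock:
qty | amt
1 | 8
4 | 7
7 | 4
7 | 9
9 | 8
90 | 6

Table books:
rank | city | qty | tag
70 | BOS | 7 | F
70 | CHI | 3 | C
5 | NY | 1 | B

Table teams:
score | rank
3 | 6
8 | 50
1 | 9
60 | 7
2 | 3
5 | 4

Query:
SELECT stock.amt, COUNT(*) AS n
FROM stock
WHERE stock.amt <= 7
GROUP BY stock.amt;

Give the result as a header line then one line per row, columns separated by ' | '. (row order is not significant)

After WHERE (3 rows):
stock.qty | stock.amt
4 | 7
7 | 4
90 | 6
After GROUP BY (3 rows):
stock.amt | n
7 | 1
4 | 1
6 | 1

== RESULT ==
stock.amt | n
7 | 1
4 | 1
6 | 1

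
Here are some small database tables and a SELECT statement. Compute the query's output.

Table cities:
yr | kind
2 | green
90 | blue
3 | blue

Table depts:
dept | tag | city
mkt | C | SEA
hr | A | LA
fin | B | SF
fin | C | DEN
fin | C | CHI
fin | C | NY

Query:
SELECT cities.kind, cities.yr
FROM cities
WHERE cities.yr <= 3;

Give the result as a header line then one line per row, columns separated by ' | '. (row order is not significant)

After WHERE (2 rows):
cities.yr | cities.kind
2 | green
3 | blue
After SELECT (2 rows):
cities.kind | cities.yr
green | 2
blue | 3

== RESULT ==
cities.kind | cities.yr
green | 2
blue | 3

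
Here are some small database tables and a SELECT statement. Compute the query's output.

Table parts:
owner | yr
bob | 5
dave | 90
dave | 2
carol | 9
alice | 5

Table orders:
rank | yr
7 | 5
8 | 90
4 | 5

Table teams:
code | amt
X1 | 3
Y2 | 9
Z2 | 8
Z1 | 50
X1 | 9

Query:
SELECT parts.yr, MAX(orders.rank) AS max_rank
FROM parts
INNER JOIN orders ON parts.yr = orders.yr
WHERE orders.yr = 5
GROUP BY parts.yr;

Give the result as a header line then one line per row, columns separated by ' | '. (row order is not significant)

After JOIN orders (5 rows):
parts.owner | parts.yr | orders.rank | orders.yr
bob | 5 | 7 | 5
bob | 5 | 4 | 5
dave | 90 | 8 | 90
alice | 5 | 7 | 5
alice | 5 | 4 | 5
After WHERE (4 rows):
parts.owner | parts.yr | orders.rank | orders.yr
bob | 5 | 7 | 5
bob | 5 | 4 | 5
alice | 5 | 7 | 5
alice | 5 | 4 | 5
After GROUP BY (1 rows):
parts.yr | max_rank
5 | 7

== RESULT ==
parts.yr | max_rank
5 | 7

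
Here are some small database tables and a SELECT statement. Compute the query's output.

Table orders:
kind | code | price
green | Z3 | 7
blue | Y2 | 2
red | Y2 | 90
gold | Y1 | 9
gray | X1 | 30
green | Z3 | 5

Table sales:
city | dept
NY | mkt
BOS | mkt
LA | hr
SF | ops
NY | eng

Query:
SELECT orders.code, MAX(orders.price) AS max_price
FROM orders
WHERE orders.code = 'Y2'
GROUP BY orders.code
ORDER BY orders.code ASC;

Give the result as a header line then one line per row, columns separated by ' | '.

== RESULT ==
orders.code | max_price
Y2 | 90

Derivation:
After WHERE (2 rows):
orders.kind | orders.code | orders.price
blue | Y2 | 2
red | Y2 | 90
After GROUP BY (1 rows):
orders.code | max_price
Y2 | 90
After ORDER BY (1 rows):
orders.code | max_price
Y2 | 90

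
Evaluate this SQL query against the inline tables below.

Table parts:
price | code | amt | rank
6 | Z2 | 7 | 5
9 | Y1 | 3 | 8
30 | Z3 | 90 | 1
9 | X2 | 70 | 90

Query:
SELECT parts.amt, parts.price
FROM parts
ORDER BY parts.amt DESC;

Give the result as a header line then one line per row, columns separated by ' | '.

== RESULT ==
parts.amt | parts.price
90 | 30
70 | 9
7 | 6
3 | 9

Derivation:
After SELECT (4 rows):
parts.amt | parts.price
7 | 6
3 | 9
90 | 30
70 | 9
After ORDER BY (4 rows):
parts.amt | parts.price
90 | 30
70 | 9
7 | 6
3 | 9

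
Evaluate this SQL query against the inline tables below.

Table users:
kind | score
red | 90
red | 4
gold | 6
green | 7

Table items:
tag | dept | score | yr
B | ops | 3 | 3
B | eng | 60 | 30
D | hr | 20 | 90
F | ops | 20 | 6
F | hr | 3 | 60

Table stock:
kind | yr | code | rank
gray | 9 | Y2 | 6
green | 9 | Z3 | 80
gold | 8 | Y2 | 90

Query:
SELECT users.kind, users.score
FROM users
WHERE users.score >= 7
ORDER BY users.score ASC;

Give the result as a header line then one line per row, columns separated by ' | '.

After WHERE (2 rows):
users.kind | users.score
red | 90
green | 7
After SELECT (2 rows):
users.kind | users.score
red | 90
green | 7
After ORDER BY (2 rows):
users.kind | users.score
green | 7
red | 90

== RESULT ==
users.kind | users.score
green | 7
red | 90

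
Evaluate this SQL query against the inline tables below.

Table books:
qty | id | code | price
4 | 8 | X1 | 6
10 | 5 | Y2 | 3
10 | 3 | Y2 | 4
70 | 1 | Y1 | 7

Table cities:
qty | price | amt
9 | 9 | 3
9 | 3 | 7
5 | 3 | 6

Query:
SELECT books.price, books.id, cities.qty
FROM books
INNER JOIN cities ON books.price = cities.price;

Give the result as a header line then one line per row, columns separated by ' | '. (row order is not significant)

== RESULT ==
books.price | books.id | cities.qty
3 | 5 | 9
3 | 5 | 5

Derivation:
After JOIN cities (2 rows):
books.qty | books.id | books.code | books.price | cities.qty | cities.price | cities.amt
10 | 5 | Y2 | 3 | 9 | 3 | 7
10 | 5 | Y2 | 3 | 5 | 3 | 6
After SELECT (2 rows):
books.price | books.id | cities.qty
3 | 5 | 9
3 | 5 | 5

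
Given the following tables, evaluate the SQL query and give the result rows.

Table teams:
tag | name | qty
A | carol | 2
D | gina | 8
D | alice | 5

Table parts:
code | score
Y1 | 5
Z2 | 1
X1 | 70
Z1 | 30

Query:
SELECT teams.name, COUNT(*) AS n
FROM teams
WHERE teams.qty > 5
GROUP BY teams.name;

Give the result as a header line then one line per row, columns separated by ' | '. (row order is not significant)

== RESULT ==
teams.name | n
gina | 1

Derivation:
After WHERE (1 rows):
teams.tag | teams.name | teams.qty
D | gina | 8
After GROUP BY (1 rows):
teams.name | n
gina | 1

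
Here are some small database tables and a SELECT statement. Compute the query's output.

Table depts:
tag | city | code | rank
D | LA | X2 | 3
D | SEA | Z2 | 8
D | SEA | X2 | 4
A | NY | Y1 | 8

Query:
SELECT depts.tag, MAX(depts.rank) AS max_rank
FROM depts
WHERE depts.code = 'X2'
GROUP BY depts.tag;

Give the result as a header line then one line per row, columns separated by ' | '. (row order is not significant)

After WHERE (2 rows):
depts.tag | depts.city | depts.code | depts.rank
D | LA | X2 | 3
D | SEA | X2 | 4
After GROUP BY (1 rows):
depts.tag | max_rank
D | 4

== RESULT ==
depts.tag | max_rank
D | 4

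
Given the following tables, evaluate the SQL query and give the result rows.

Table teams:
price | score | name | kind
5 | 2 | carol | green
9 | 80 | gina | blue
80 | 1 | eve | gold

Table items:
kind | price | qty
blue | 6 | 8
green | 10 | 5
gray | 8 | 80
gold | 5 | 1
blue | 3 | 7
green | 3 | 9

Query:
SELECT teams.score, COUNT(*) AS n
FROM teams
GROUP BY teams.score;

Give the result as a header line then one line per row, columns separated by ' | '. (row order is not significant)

After GROUP BY (3 rows):
teams.score | n
2 | 1
80 | 1
1 | 1

== RESULT ==
teams.score | n
2 | 1
80 | 1
1 | 1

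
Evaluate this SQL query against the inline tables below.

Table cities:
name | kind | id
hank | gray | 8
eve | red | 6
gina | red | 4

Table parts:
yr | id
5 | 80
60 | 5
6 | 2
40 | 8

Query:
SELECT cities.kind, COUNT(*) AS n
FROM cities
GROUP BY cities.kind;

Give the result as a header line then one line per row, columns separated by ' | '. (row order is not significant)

== RESULT ==
cities.kind | n
gray | 1
red | 2

Derivation:
After GROUP BY (2 rows):
cities.kind | n
gray | 1
red | 2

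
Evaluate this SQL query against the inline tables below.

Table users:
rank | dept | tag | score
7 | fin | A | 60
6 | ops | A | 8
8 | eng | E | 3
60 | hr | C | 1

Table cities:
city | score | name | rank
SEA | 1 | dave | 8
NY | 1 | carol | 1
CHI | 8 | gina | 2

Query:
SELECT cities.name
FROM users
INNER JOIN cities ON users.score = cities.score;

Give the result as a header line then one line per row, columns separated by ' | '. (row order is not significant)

After JOIN cities (3 rows):
users.rank | users.dept | users.tag | users.score | cities.city | cities.score | cities.name | cities.rank
6 | ops | A | 8 | CHI | 8 | gina | 2
60 | hr | C | 1 | SEA | 1 | dave | 8
60 | hr | C | 1 | NY | 1 | carol | 1
After SELECT (3 rows):
cities.name
gina
dave
carol

== RESULT ==
cities.name
gina
dave
carol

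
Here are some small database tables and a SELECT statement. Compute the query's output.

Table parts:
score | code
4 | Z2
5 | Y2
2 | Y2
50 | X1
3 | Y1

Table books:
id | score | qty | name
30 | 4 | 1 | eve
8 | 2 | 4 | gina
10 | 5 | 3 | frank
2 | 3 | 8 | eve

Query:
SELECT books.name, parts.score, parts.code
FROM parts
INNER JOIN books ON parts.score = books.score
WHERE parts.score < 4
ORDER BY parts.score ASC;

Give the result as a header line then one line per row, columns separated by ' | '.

== RESULT ==
books.name | parts.score | parts.code
gina | 2 | Y2
eve | 3 | Y1

Derivation:
After JOIN books (4 rows):
parts.score | parts.code | books.id | books.score | books.qty | books.name
4 | Z2 | 30 | 4 | 1 | eve
5 | Y2 | 10 | 5 | 3 | frank
2 | Y2 | 8 | 2 | 4 | gina
3 | Y1 | 2 | 3 | 8 | eve
After WHERE (2 rows):
parts.score | parts.code | books.id | books.score | books.qty | books.name
2 | Y2 | 8 | 2 | 4 | gina
3 | Y1 | 2 | 3 | 8 | eve
After SELECT (2 rows):
books.name | parts.score | parts.code
gina | 2 | Y2
eve | 3 | Y1
After ORDER BY (2 rows):
books.name | parts.score | parts.code
gina | 2 | Y2
eve | 3 | Y1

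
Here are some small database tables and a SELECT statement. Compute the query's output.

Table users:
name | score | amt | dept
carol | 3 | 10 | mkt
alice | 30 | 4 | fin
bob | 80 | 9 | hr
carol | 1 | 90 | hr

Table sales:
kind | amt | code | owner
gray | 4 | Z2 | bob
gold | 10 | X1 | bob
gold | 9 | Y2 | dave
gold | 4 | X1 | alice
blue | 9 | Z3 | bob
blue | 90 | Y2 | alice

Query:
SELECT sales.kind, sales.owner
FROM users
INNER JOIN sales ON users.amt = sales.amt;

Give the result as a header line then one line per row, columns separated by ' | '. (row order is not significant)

== RESULT ==
sales.kind | sales.owner
gold | bob
gray | bob
gold | alice
gold | dave
blue | bob
blue | alice

Derivation:
After JOIN sales (6 rows):
users.name | users.score | users.amt | users.dept | sales.kind | sales.amt | sales.code | sales.owner
carol | 3 | 10 | mkt | gold | 10 | X1 | bob
alice | 30 | 4 | fin | gray | 4 | Z2 | bob
alice | 30 | 4 | fin | gold | 4 | X1 | alice
bob | 80 | 9 | hr | gold | 9 | Y2 | dave
bob | 80 | 9 | hr | blue | 9 | Z3 | bob
carol | 1 | 90 | hr | blue | 90 | Y2 | alice
After SELECT (6 rows):
sales.kind | sales.owner
gold | bob
gray | bob
gold | alice
gold | dave
blue | bob
blue | alice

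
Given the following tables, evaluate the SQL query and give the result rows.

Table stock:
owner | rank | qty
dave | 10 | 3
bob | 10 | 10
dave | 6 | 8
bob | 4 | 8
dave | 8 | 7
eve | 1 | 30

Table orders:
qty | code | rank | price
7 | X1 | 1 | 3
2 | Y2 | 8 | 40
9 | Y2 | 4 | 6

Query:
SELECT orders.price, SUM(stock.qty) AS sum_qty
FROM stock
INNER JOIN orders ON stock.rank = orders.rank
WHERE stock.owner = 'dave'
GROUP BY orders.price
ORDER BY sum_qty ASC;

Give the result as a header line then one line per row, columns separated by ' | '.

After JOIN orders (3 rows):
stock.owner | stock.rank | stock.qty | orders.qty | orders.code | orders.rank | orders.price
bob | 4 | 8 | 9 | Y2 | 4 | 6
dave | 8 | 7 | 2 | Y2 | 8 | 40
eve | 1 | 30 | 7 | X1 | 1 | 3
After WHERE (1 rows):
stock.owner | stock.rank | stock.qty | orders.qty | orders.code | orders.rank | orders.price
dave | 8 | 7 | 2 | Y2 | 8 | 40
After GROUP BY (1 rows):
orders.price | sum_qty
40 | 7
After ORDER BY (1 rows):
orders.price | sum_qty
40 | 7

== RESULT ==
orders.price | sum_qty
40 | 7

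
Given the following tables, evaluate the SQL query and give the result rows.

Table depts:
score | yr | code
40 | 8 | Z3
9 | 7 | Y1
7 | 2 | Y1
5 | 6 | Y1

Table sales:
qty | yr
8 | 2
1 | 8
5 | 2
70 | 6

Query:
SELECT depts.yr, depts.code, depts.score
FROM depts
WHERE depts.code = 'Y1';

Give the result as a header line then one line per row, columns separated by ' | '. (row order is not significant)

== RESULT ==
depts.yr | depts.code | depts.score
7 | Y1 | 9
2 | Y1 | 7
6 | Y1 | 5

Derivation:
After WHERE (3 rows):
depts.score | depts.yr | depts.code
9 | 7 | Y1
7 | 2 | Y1
5 | 6 | Y1
After SELECT (3 rows):
depts.yr | depts.code | depts.score
7 | Y1 | 9
2 | Y1 | 7
6 | Y1 | 5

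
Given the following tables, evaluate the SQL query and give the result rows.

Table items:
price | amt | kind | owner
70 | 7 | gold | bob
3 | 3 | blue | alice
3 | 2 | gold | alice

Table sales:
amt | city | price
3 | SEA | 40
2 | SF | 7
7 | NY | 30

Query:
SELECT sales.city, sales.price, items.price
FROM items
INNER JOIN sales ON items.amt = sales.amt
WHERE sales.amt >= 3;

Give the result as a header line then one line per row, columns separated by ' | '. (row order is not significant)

After JOIN sales (3 rows):
items.price | items.amt | items.kind | items.owner | sales.amt | sales.city | sales.price
70 | 7 | gold | bob | 7 | NY | 30
3 | 3 | blue | alice | 3 | SEA | 40
3 | 2 | gold | alice | 2 | SF | 7
After WHERE (2 rows):
items.price | items.amt | items.kind | items.owner | sales.amt | sales.city | sales.price
70 | 7 | gold | bob | 7 | NY | 30
3 | 3 | blue | alice | 3 | SEA | 40
After SELECT (2 rows):
sales.city | sales.price | items.price
NY | 30 | 70
SEA | 40 | 3

== RESULT ==
sales.city | sales.price | items.price
NY | 30 | 70
SEA | 40 | 3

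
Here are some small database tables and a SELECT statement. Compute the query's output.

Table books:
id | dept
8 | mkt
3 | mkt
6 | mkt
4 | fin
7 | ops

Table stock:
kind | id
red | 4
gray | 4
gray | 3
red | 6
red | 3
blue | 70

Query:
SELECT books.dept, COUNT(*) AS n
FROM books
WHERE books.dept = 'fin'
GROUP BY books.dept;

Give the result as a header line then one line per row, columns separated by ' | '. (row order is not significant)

== RESULT ==
books.dept | n
fin | 1

Derivation:
After WHERE (1 rows):
books.id | books.dept
4 | fin
After GROUP BY (1 rows):
books.dept | n
fin | 1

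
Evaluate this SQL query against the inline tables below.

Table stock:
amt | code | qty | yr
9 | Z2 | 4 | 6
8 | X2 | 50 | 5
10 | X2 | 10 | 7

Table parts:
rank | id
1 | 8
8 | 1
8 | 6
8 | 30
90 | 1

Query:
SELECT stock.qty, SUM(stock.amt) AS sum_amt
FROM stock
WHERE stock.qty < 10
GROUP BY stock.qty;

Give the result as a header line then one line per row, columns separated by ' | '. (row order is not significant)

== RESULT ==
stock.qty | sum_amt
4 | 9

Derivation:
After WHERE (1 rows):
stock.amt | stock.code | stock.qty | stock.yr
9 | Z2 | 4 | 6
After GROUP BY (1 rows):
stock.qty | sum_amt
4 | 9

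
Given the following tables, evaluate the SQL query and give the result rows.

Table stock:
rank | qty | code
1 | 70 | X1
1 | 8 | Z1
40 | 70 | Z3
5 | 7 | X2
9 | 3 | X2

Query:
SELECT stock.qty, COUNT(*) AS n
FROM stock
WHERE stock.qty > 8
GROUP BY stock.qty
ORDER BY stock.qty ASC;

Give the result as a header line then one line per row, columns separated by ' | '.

After WHERE (2 rows):
stock.rank | stock.qty | stock.code
1 | 70 | X1
40 | 70 | Z3
After GROUP BY (1 rows):
stock.qty | n
70 | 2
After ORDER BY (1 rows):
stock.qty | n
70 | 2

== RESULT ==
stock.qty | n
70 | 2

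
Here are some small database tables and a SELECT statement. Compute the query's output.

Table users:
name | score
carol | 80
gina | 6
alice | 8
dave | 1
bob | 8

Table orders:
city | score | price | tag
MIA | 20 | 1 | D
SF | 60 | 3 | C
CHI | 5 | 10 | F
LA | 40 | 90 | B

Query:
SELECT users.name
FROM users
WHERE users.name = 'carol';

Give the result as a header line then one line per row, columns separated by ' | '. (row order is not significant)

After WHERE (1 rows):
users.name | users.score
carol | 80
After SELECT (1 rows):
users.name
carol

== RESULT ==
users.name
carol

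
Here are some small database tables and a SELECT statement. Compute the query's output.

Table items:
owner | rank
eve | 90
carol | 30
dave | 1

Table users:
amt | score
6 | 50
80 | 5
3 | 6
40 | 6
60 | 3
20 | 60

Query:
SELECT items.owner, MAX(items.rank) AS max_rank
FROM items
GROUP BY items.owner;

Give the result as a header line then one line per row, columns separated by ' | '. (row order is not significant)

After GROUP BY (3 rows):
items.owner | max_rank
eve | 90
carol | 30
dave | 1

== RESULT ==
items.owner | max_rank
eve | 90
carol | 30
dave | 1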